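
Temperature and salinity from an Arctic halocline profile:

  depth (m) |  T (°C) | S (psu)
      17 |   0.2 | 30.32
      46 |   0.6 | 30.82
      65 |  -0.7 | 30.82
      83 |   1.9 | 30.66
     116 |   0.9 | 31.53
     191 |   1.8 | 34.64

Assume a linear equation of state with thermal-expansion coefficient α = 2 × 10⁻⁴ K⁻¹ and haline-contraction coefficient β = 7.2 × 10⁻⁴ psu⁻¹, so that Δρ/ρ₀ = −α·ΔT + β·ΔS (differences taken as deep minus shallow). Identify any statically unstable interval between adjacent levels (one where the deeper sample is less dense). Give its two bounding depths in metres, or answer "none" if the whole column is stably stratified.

65–83 m

Evaluate Δρ/ρ₀ = −αΔT + βΔS across each adjacent pair:
  17–46 m: −αΔT+βΔS = −(2 × 10⁻⁴)(+0.4)+(7.2 × 10⁻⁴)(+0.50) = 2.8 × 10⁻⁴ → stable
  46–65 m: −αΔT+βΔS = −(2 × 10⁻⁴)(-1.3)+(7.2 × 10⁻⁴)(+0.00) = 2.6 × 10⁻⁴ → stable
  65–83 m: −αΔT+βΔS = −(2 × 10⁻⁴)(+2.6)+(7.2 × 10⁻⁴)(-0.16) = -6.4 × 10⁻⁴ → UNSTABLE
  83–116 m: −αΔT+βΔS = −(2 × 10⁻⁴)(-1.0)+(7.2 × 10⁻⁴)(+0.87) = 8.3 × 10⁻⁴ → stable
  116–191 m: −αΔT+βΔS = −(2 × 10⁻⁴)(+0.9)+(7.2 × 10⁻⁴)(+3.11) = 2.1 × 10⁻³ → stable
The 65–83 m interval has Δρ < 0: lighter water underlies denser water.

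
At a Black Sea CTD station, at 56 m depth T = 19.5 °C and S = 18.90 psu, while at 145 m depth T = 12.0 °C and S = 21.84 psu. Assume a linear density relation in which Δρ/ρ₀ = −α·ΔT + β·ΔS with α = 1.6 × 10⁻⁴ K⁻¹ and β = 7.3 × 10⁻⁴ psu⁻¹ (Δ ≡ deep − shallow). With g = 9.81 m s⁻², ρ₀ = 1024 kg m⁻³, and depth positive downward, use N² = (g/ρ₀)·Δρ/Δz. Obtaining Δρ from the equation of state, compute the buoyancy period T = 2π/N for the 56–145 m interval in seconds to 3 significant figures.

ΔT = -7.5 K, ΔS = +2.94 psu (deep − shallow).
Δρ/ρ₀ = −αΔT + βΔS = 1.20 × 10⁻³ + 2.1462 × 10⁻³ = 3.3462 × 10⁻³, so Δρ ≈ 3.427 kg m⁻³.
N² = (g/ρ₀)·Δρ/Δz = g·(Δρ/ρ₀)/Δz = 9.81 × 3.3462 × 10⁻³ / 89 = 3.6883 × 10⁻⁴ s⁻².
N = √(3.6883 × 10⁻⁴) = 0.019205 rad s⁻¹ → T = 2π/N = 327.16 s ≈ 327 s.

327 s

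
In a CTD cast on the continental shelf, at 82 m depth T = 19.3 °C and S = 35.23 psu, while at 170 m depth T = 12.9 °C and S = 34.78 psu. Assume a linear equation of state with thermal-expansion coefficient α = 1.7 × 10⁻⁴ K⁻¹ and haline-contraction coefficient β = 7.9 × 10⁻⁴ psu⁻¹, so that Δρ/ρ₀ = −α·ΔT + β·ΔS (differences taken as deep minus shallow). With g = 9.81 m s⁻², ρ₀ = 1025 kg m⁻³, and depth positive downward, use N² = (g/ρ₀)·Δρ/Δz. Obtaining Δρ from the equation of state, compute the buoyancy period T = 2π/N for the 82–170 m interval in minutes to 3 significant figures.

ΔT = -6.4 K, ΔS = -0.45 psu (deep − shallow).
Δρ/ρ₀ = −αΔT + βΔS = 1.088 × 10⁻³ − 3.555 × 10⁻⁴ = 7.325 × 10⁻⁴, so Δρ ≈ 0.7508 kg m⁻³.
N² = (g/ρ₀)·Δρ/Δz = g·(Δρ/ρ₀)/Δz = 9.81 × 7.325 × 10⁻⁴ / 88 = 8.1657 × 10⁻⁵ s⁻².
N = √(8.1657 × 10⁻⁵) = 9.0364 × 10⁻³ rad s⁻¹ → T = 2π/N = 695.32 s = 11.589 min ≈ 11.6 min.

11.6 min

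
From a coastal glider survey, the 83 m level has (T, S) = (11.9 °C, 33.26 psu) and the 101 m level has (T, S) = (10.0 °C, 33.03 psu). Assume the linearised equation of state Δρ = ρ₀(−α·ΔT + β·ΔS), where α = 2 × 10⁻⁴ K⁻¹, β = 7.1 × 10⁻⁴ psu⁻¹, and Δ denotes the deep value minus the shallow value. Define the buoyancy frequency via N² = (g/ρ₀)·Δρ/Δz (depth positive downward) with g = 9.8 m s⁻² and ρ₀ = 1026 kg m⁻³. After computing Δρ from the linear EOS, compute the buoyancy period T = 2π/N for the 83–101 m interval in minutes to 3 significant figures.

ΔT = -1.9 K, ΔS = -0.23 psu (deep − shallow).
Δρ/ρ₀ = −αΔT + βΔS = 3.80 × 10⁻⁴ − 1.633 × 10⁻⁴ = 2.167 × 10⁻⁴, so Δρ ≈ 0.2223 kg m⁻³.
N² = (g/ρ₀)·Δρ/Δz = g·(Δρ/ρ₀)/Δz = 9.8 × 2.167 × 10⁻⁴ / 18 = 1.1798 × 10⁻⁴ s⁻².
N = √(1.1798 × 10⁻⁴) = 0.010862 rad s⁻¹ → T = 2π/N = 578.46 s = 9.6410 min ≈ 9.64 min.

9.64 min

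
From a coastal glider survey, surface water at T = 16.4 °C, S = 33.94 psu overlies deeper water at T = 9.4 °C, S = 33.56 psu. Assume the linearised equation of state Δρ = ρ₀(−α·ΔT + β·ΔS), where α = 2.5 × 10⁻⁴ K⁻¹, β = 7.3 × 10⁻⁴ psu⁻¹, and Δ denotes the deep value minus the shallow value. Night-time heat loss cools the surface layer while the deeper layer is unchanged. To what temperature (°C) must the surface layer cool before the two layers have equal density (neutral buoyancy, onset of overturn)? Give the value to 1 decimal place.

10.5 °C

Neutral buoyancy requires Δρ = 0, i.e. −α(T_deep − T_surf′) + β(S_deep − S_surf) = 0.
T_surf′ = T_deep − (β/α)·ΔS = 9.4 − (7.3 × 10⁻⁴/2.5 × 10⁻⁴)·(-0.38) = 10.510 °C.
Cooling required: 16.4 − (10.510) = 5.890 °C.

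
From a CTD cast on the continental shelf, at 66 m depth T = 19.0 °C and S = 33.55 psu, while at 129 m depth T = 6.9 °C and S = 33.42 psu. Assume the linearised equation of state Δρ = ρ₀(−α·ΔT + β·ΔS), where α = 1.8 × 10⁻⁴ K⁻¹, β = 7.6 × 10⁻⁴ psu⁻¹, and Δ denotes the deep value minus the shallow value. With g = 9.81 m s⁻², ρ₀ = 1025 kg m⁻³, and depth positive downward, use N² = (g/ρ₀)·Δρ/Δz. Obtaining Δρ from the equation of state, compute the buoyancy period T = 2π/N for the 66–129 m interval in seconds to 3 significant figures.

ΔT = -12.1 K, ΔS = -0.13 psu (deep − shallow).
Δρ/ρ₀ = −αΔT + βΔS = 2.178 × 10⁻³ − 9.88 × 10⁻⁵ = 2.0792 × 10⁻³, so Δρ ≈ 2.131 kg m⁻³.
N² = (g/ρ₀)·Δρ/Δz = g·(Δρ/ρ₀)/Δz = 9.81 × 2.0792 × 10⁻³ / 63 = 3.2376 × 10⁻⁴ s⁻².
N = √(3.2376 × 10⁻⁴) = 0.017993 rad s⁻¹ → T = 2π/N = 349.20 s ≈ 349 s.

349 s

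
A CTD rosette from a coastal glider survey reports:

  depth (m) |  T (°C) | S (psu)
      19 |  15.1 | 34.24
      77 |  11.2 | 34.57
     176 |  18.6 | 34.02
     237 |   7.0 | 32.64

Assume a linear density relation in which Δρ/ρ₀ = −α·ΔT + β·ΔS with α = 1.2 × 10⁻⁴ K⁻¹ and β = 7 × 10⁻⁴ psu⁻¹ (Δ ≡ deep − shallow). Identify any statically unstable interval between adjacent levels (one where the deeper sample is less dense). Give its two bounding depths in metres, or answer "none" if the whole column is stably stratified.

77–176 m

Evaluate Δρ/ρ₀ = −αΔT + βΔS across each adjacent pair:
  19–77 m: −αΔT+βΔS = −(1.2 × 10⁻⁴)(-3.9)+(7 × 10⁻⁴)(+0.33) = 7.0 × 10⁻⁴ → stable
  77–176 m: −αΔT+βΔS = −(1.2 × 10⁻⁴)(+7.4)+(7 × 10⁻⁴)(-0.55) = -1.3 × 10⁻³ → UNSTABLE
  176–237 m: −αΔT+βΔS = −(1.2 × 10⁻⁴)(-11.6)+(7 × 10⁻⁴)(-1.38) = 4.3 × 10⁻⁴ → stable
The 77–176 m interval has Δρ < 0: lighter water underlies denser water.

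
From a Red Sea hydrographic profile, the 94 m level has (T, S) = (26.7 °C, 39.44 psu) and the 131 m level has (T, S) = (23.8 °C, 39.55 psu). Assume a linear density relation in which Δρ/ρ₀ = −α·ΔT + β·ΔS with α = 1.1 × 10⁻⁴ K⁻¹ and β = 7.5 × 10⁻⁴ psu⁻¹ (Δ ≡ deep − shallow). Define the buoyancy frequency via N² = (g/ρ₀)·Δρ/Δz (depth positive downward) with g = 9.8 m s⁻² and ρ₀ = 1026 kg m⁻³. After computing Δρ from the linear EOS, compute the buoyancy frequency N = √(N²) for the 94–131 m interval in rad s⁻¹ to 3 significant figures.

0.0103 rad s⁻¹

ΔT = -2.9 K, ΔS = +0.11 psu (deep − shallow).
Δρ/ρ₀ = −αΔT + βΔS = 3.19 × 10⁻⁴ + 8.25 × 10⁻⁵ = 4.015 × 10⁻⁴, so Δρ ≈ 0.4119 kg m⁻³.
N² = (g/ρ₀)·Δρ/Δz = g·(Δρ/ρ₀)/Δz = 9.8 × 4.015 × 10⁻⁴ / 37 = 1.0634 × 10⁻⁴ s⁻².
N = √(1.0634 × 10⁻⁴) = 0.010312 rad s⁻¹ ≈ 0.0103 rad s⁻¹.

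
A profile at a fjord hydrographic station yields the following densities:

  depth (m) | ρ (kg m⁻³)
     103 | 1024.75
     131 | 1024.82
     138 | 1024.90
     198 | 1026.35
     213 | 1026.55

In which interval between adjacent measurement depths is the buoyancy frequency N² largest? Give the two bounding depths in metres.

138–198 m

Compute the density gradient over each adjacent pair:
  103–131 m: Δρ/Δz = 0.07/28 = 2.5 × 10⁻³ kg m⁻⁴
  131–138 m: Δρ/Δz = 0.08/7 = 0.011 kg m⁻⁴
  138–198 m: Δρ/Δz = 1.45/60 = 0.024 kg m⁻⁴
  198–213 m: Δρ/Δz = 0.20/15 = 0.013 kg m⁻⁴
The largest gradient is in the 138–198 m interval — the pycnocline.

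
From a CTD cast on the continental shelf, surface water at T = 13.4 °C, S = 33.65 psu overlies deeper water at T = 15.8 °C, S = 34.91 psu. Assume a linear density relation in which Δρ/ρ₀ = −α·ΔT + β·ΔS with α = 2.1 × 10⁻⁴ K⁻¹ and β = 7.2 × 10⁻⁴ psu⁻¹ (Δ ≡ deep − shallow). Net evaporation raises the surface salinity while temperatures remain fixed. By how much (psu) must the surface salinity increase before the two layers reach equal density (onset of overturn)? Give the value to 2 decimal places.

Neutral buoyancy requires −α(T_deep − T_surf) + β(S_deep − S_surf′) = 0.
S_surf′ = S_deep − (α/β)·ΔT = 34.91 − (2.1 × 10⁻⁴/7.2 × 10⁻⁴)·(+2.4) = 34.2100 psu.
Increase required: 34.2100 − 33.65 = 0.5600 psu.

0.56 psu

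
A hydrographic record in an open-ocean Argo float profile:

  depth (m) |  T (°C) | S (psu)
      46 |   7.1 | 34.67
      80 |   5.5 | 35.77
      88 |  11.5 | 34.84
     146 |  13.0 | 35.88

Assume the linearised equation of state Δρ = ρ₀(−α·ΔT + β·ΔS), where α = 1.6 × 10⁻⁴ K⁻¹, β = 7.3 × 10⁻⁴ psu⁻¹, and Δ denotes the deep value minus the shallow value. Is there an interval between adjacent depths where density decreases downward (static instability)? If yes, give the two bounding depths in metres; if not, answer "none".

80–88 m

Evaluate Δρ/ρ₀ = −αΔT + βΔS across each adjacent pair:
  46–80 m: −αΔT+βΔS = −(1.6 × 10⁻⁴)(-1.6)+(7.3 × 10⁻⁴)(+1.10) = 1.1 × 10⁻³ → stable
  80–88 m: −αΔT+βΔS = −(1.6 × 10⁻⁴)(+6.0)+(7.3 × 10⁻⁴)(-0.93) = -1.6 × 10⁻³ → UNSTABLE
  88–146 m: −αΔT+βΔS = −(1.6 × 10⁻⁴)(+1.5)+(7.3 × 10⁻⁴)(+1.04) = 5.2 × 10⁻⁴ → stable
The 80–88 m interval has Δρ < 0: lighter water underlies denser water.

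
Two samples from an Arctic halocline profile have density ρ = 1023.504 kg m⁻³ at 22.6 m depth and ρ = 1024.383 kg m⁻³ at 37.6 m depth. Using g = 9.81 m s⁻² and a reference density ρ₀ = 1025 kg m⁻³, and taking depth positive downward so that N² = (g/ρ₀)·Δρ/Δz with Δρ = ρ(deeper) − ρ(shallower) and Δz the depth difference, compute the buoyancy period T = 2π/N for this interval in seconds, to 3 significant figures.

Δρ = 1024.383 − 1023.504 = 0.879 kg m⁻³ over Δz = 37.6 − 22.6 = 15 m.
N² = (9.81/1025) × (0.879/15) = 5.6084 × 10⁻⁴ s⁻².
N = √(5.6084 × 10⁻⁴) = 0.023682 rad s⁻¹, so T = 2π/N = 265.31 s ≈ 265 s.

265 s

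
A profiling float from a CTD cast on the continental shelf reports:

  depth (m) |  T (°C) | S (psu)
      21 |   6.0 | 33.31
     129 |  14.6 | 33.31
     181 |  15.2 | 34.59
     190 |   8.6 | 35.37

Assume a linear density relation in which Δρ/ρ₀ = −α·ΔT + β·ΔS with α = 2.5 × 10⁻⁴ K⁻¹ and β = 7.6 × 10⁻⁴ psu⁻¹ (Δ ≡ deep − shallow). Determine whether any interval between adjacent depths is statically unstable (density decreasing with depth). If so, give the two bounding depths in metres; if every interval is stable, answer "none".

21–129 m

Evaluate Δρ/ρ₀ = −αΔT + βΔS across each adjacent pair:
  21–129 m: −αΔT+βΔS = −(2.5 × 10⁻⁴)(+8.6)+(7.6 × 10⁻⁴)(+0.00) = -2.2 × 10⁻³ → UNSTABLE
  129–181 m: −αΔT+βΔS = −(2.5 × 10⁻⁴)(+0.6)+(7.6 × 10⁻⁴)(+1.28) = 8.2 × 10⁻⁴ → stable
  181–190 m: −αΔT+βΔS = −(2.5 × 10⁻⁴)(-6.6)+(7.6 × 10⁻⁴)(+0.78) = 2.2 × 10⁻³ → stable
The 21–129 m interval has Δρ < 0: lighter water underlies denser water.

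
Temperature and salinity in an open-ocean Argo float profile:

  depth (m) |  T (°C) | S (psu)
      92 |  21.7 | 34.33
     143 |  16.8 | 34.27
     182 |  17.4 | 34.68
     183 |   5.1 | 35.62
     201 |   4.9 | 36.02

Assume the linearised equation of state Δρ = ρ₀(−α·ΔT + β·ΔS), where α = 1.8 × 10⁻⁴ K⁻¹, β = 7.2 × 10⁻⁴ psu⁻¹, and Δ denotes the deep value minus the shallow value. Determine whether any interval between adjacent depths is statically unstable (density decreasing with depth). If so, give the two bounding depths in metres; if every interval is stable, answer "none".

none

Evaluate Δρ/ρ₀ = −αΔT + βΔS across each adjacent pair:
  92–143 m: −αΔT+βΔS = −(1.8 × 10⁻⁴)(-4.9)+(7.2 × 10⁻⁴)(-0.06) = 8.4 × 10⁻⁴ → stable
  143–182 m: −αΔT+βΔS = −(1.8 × 10⁻⁴)(+0.6)+(7.2 × 10⁻⁴)(+0.41) = 1.9 × 10⁻⁴ → stable
  182–183 m: −αΔT+βΔS = −(1.8 × 10⁻⁴)(-12.3)+(7.2 × 10⁻⁴)(+0.94) = 2.9 × 10⁻³ → stable
  183–201 m: −αΔT+βΔS = −(1.8 × 10⁻⁴)(-0.2)+(7.2 × 10⁻⁴)(+0.40) = 3.2 × 10⁻⁴ → stable
Every interval has Δρ > 0: the column is stably stratified throughout.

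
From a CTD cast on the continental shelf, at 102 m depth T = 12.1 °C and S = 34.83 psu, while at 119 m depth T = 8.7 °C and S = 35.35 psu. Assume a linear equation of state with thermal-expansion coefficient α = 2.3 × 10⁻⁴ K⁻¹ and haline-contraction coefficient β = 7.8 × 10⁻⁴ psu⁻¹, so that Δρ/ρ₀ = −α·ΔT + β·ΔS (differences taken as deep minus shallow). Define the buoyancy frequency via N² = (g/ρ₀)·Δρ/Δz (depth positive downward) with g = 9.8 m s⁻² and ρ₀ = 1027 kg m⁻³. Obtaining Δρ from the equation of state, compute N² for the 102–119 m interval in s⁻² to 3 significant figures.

6.85 × 10⁻⁴ s⁻²

ΔT = -3.4 K, ΔS = +0.52 psu (deep − shallow).
Δρ/ρ₀ = −αΔT + βΔS = 7.82 × 10⁻⁴ + 4.056 × 10⁻⁴ = 1.1876 × 10⁻³, so Δρ ≈ 1.220 kg m⁻³.
N² = (g/ρ₀)·Δρ/Δz = g·(Δρ/ρ₀)/Δz = 9.8 × 1.1876 × 10⁻³ / 17 = 6.8462 × 10⁻⁴ s⁻² ≈ 6.85 × 10⁻⁴ s⁻².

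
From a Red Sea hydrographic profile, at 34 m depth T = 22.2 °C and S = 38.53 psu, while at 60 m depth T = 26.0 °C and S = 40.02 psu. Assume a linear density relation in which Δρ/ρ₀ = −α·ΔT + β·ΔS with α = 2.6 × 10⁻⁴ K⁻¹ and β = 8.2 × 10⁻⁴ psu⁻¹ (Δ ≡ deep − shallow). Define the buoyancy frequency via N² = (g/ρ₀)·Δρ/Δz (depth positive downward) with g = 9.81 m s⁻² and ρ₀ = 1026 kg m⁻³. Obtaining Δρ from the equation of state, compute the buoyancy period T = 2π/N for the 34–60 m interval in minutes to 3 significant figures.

11.1 min

ΔT = +3.8 K, ΔS = +1.49 psu (deep − shallow).
Δρ/ρ₀ = −αΔT + βΔS = -9.88 × 10⁻⁴ + 1.2218 × 10⁻³ = 2.338 × 10⁻⁴, so Δρ ≈ 0.2399 kg m⁻³.
N² = (g/ρ₀)·Δρ/Δz = g·(Δρ/ρ₀)/Δz = 9.81 × 2.338 × 10⁻⁴ / 26 = 8.8215 × 10⁻⁵ s⁻².
N = √(8.8215 × 10⁻⁵) = 9.3923 × 10⁻³ rad s⁻¹ → T = 2π/N = 668.97 s = 11.149 min ≈ 11.1 min.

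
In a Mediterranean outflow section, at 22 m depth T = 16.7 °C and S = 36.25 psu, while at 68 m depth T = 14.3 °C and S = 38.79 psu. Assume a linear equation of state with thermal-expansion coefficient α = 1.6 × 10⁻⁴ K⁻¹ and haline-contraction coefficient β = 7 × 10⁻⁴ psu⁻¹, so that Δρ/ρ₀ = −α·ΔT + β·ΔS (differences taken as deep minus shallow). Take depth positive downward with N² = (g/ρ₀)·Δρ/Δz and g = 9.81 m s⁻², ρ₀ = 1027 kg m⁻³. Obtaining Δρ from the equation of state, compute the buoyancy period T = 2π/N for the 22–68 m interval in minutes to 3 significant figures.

4.88 min

ΔT = -2.4 K, ΔS = +2.54 psu (deep − shallow).
Δρ/ρ₀ = −αΔT + βΔS = 3.84 × 10⁻⁴ + 1.778 × 10⁻³ = 2.162 × 10⁻³, so Δρ ≈ 2.220 kg m⁻³.
N² = (g/ρ₀)·Δρ/Δz = g·(Δρ/ρ₀)/Δz = 9.81 × 2.162 × 10⁻³ / 46 = 4.6107 × 10⁻⁴ s⁻².
N = √(4.6107 × 10⁻⁴) = 0.021473 rad s⁻¹ → T = 2π/N = 292.61 s = 4.8768 min ≈ 4.88 min.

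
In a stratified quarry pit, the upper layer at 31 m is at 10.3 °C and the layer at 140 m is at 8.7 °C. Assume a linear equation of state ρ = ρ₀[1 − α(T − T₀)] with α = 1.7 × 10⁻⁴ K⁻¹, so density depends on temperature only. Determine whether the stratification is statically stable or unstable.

stable

ΔT = 8.7 − 10.3 = -1.6 K, so Δρ/ρ₀ = −αΔT = 2.72 × 10⁻⁴.
Δρ/ρ₀ > 0, so Δρ > 0: deeper water is denser → statically stable.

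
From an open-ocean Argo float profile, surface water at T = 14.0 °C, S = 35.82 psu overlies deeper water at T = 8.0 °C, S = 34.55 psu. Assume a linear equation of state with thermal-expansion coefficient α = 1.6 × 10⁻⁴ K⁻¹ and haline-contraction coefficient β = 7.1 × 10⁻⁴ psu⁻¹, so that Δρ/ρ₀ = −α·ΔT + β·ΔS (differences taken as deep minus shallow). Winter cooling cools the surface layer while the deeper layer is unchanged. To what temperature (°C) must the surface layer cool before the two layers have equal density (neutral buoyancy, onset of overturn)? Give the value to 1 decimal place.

Neutral buoyancy requires Δρ = 0, i.e. −α(T_deep − T_surf′) + β(S_deep − S_surf) = 0.
T_surf′ = T_deep − (β/α)·ΔS = 8.0 − (7.1 × 10⁻⁴/1.6 × 10⁻⁴)·(-1.27) = 13.636 °C.
Cooling required: 14.0 − (13.636) = 0.364 °C.

13.6 °C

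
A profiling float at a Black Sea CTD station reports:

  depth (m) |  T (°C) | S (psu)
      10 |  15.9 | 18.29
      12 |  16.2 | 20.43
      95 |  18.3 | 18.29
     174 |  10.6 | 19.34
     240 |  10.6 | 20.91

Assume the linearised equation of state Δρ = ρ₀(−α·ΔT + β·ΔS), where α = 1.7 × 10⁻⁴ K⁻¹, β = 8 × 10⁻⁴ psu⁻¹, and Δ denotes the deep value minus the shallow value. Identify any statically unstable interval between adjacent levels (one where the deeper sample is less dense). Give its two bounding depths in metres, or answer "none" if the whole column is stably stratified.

Evaluate Δρ/ρ₀ = −αΔT + βΔS across each adjacent pair:
  10–12 m: −αΔT+βΔS = −(1.7 × 10⁻⁴)(+0.3)+(8 × 10⁻⁴)(+2.14) = 1.7 × 10⁻³ → stable
  12–95 m: −αΔT+βΔS = −(1.7 × 10⁻⁴)(+2.1)+(8 × 10⁻⁴)(-2.14) = -2.1 × 10⁻³ → UNSTABLE
  95–174 m: −αΔT+βΔS = −(1.7 × 10⁻⁴)(-7.7)+(8 × 10⁻⁴)(+1.05) = 2.1 × 10⁻³ → stable
  174–240 m: −αΔT+βΔS = −(1.7 × 10⁻⁴)(+0.0)+(8 × 10⁻⁴)(+1.57) = 1.3 × 10⁻³ → stable
The 12–95 m interval has Δρ < 0: lighter water underlies denser water.

12–95 m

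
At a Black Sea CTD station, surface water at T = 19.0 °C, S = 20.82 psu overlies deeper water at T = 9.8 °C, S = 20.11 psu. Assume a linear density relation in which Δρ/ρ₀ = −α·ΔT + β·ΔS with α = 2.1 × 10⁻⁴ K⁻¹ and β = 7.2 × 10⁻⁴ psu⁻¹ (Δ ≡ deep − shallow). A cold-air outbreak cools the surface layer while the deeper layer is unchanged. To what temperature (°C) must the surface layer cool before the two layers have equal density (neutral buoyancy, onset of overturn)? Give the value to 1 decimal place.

12.2 °C

Neutral buoyancy requires Δρ = 0, i.e. −α(T_deep − T_surf′) + β(S_deep − S_surf) = 0.
T_surf′ = T_deep − (β/α)·ΔS = 9.8 − (7.2 × 10⁻⁴/2.1 × 10⁻⁴)·(-0.71) = 12.234 °C.
Cooling required: 19.0 − (12.234) = 6.766 °C.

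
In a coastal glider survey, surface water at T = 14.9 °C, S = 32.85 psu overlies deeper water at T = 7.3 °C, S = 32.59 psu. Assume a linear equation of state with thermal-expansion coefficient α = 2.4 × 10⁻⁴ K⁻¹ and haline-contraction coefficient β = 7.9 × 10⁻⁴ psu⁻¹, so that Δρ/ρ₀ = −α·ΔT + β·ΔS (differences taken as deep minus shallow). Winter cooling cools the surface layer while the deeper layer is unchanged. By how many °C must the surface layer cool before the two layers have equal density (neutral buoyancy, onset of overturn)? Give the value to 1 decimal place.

6.7 °C

Neutral buoyancy requires Δρ = 0, i.e. −α(T_deep − T_surf′) + β(S_deep − S_surf) = 0.
T_surf′ = T_deep − (β/α)·ΔS = 7.3 − (7.9 × 10⁻⁴/2.4 × 10⁻⁴)·(-0.26) = 8.156 °C.
Cooling required: 14.9 − (8.156) = 6.744 °C.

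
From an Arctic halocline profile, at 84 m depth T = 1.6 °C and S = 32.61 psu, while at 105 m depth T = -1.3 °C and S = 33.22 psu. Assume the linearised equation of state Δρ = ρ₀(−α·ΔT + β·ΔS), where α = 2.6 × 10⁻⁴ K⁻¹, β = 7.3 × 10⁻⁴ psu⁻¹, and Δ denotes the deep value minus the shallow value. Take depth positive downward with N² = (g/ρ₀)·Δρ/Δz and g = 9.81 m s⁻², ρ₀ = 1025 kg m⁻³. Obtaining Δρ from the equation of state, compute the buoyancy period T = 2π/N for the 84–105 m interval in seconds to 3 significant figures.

ΔT = -2.9 K, ΔS = +0.61 psu (deep − shallow).
Δρ/ρ₀ = −αΔT + βΔS = 7.54 × 10⁻⁴ + 4.453 × 10⁻⁴ = 1.1993 × 10⁻³, so Δρ ≈ 1.229 kg m⁻³.
N² = (g/ρ₀)·Δρ/Δz = g·(Δρ/ρ₀)/Δz = 9.81 × 1.1993 × 10⁻³ / 21 = 5.6024 × 10⁻⁴ s⁻².
N = √(5.6024 × 10⁻⁴) = 0.023669 rad s⁻¹ → T = 2π/N = 265.46 s ≈ 265 s.

265 s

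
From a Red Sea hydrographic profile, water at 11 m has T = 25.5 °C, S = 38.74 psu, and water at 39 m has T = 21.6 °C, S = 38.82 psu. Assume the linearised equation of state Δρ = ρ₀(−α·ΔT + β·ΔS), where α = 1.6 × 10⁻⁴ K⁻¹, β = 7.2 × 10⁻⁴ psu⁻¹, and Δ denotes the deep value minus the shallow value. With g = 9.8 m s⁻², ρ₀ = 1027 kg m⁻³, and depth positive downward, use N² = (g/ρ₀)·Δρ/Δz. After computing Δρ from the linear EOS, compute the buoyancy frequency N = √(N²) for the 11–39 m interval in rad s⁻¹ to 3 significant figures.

0.0154 rad s⁻¹

ΔT = -3.9 K, ΔS = +0.08 psu (deep − shallow).
Δρ/ρ₀ = −αΔT + βΔS = 6.24 × 10⁻⁴ + 5.76 × 10⁻⁵ = 6.816 × 10⁻⁴, so Δρ ≈ 0.7000 kg m⁻³.
N² = (g/ρ₀)·Δρ/Δz = g·(Δρ/ρ₀)/Δz = 9.8 × 6.816 × 10⁻⁴ / 28 = 2.3856 × 10⁻⁴ s⁻².
N = √(2.3856 × 10⁻⁴) = 0.015445 rad s⁻¹ ≈ 0.0154 rad s⁻¹.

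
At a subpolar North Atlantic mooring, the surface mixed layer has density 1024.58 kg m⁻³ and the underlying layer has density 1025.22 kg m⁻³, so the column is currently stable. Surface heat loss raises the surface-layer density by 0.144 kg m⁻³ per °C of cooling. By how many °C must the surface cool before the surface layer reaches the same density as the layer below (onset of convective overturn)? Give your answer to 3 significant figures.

Density deficit of the surface layer: 1025.22 − 1024.58 = 0.64 kg m⁻³.
Required change = 0.64 / 0.144 = 4.44 °C.

4.44 °C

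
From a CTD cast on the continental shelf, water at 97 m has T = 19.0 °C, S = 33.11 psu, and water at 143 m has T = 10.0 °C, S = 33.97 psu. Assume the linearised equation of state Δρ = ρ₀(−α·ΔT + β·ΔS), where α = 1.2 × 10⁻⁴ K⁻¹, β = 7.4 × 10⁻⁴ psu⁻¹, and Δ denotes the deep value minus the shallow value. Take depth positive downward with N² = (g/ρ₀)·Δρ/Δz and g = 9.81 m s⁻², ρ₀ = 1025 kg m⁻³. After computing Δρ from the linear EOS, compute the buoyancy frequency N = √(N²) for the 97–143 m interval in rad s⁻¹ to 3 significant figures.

ΔT = -9.0 K, ΔS = +0.86 psu (deep − shallow).
Δρ/ρ₀ = −αΔT + βΔS = 1.08 × 10⁻³ + 6.364 × 10⁻⁴ = 1.7164 × 10⁻³, so Δρ ≈ 1.759 kg m⁻³.
N² = (g/ρ₀)·Δρ/Δz = g·(Δρ/ρ₀)/Δz = 9.81 × 1.7164 × 10⁻³ / 46 = 3.6604 × 10⁻⁴ s⁻².
N = √(3.6604 × 10⁻⁴) = 0.019132 rad s⁻¹ ≈ 0.0191 rad s⁻¹.

0.0191 rad s⁻¹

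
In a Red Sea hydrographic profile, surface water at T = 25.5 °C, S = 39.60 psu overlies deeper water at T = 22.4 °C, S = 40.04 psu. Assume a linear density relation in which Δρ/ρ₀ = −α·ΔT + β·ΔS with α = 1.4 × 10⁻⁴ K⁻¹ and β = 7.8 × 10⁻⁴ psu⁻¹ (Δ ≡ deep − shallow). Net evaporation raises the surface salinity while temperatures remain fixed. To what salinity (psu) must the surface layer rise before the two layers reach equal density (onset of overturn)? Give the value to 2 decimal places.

Neutral buoyancy requires −α(T_deep − T_surf) + β(S_deep − S_surf′) = 0.
S_surf′ = S_deep − (α/β)·ΔT = 40.04 − (1.4 × 10⁻⁴/7.8 × 10⁻⁴)·(-3.1) = 40.5964 psu.
Increase required: 40.5964 − 39.60 = 0.9964 psu.

40.60 psu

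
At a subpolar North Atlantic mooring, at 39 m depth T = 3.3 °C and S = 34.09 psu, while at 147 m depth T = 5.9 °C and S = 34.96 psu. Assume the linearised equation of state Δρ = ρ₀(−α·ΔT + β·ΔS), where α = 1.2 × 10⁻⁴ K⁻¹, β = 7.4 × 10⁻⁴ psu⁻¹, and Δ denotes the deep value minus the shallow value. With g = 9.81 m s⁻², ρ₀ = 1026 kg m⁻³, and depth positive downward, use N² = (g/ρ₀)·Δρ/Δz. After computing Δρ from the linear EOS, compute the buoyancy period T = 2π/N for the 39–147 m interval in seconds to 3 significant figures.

1.14 × 10³ s

ΔT = +2.6 K, ΔS = +0.87 psu (deep − shallow).
Δρ/ρ₀ = −αΔT + βΔS = -3.12 × 10⁻⁴ + 6.438 × 10⁻⁴ = 3.318 × 10⁻⁴, so Δρ ≈ 0.3404 kg m⁻³.
N² = (g/ρ₀)·Δρ/Δz = g·(Δρ/ρ₀)/Δz = 9.81 × 3.318 × 10⁻⁴ / 108 = 3.0139 × 10⁻⁵ s⁻².
N = √(3.0139 × 10⁻⁵) = 5.4899 × 10⁻³ rad s⁻¹ → T = 2π/N = 1.1445 × 10³ s ≈ 1.14 × 10³ s.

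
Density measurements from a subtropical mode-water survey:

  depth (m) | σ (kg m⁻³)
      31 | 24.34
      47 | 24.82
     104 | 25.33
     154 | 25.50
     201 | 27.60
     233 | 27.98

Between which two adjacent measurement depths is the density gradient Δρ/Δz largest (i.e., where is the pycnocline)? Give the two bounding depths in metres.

154–201 m

Compute the density gradient over each adjacent pair:
  31–47 m: Δρ/Δz = 0.48/16 = 0.030 kg m⁻⁴
  47–104 m: Δρ/Δz = 0.51/57 = 8.9 × 10⁻³ kg m⁻⁴
  104–154 m: Δρ/Δz = 0.17/50 = 3.4 × 10⁻³ kg m⁻⁴
  154–201 m: Δρ/Δz = 2.10/47 = 0.045 kg m⁻⁴
  201–233 m: Δρ/Δz = 0.38/32 = 0.012 kg m⁻⁴
The largest gradient is in the 154–201 m interval — the pycnocline.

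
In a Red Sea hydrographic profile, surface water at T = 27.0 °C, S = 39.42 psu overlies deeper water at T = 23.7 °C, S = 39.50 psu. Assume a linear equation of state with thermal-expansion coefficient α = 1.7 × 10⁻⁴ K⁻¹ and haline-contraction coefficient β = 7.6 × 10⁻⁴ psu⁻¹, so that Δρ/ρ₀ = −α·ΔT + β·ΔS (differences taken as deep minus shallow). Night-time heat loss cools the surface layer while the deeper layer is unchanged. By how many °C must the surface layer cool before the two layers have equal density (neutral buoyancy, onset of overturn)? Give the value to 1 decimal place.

3.7 °C

Neutral buoyancy requires Δρ = 0, i.e. −α(T_deep − T_surf′) + β(S_deep − S_surf) = 0.
T_surf′ = T_deep − (β/α)·ΔS = 23.7 − (7.6 × 10⁻⁴/1.7 × 10⁻⁴)·(+0.08) = 23.342 °C.
Cooling required: 27.0 − (23.342) = 3.658 °C.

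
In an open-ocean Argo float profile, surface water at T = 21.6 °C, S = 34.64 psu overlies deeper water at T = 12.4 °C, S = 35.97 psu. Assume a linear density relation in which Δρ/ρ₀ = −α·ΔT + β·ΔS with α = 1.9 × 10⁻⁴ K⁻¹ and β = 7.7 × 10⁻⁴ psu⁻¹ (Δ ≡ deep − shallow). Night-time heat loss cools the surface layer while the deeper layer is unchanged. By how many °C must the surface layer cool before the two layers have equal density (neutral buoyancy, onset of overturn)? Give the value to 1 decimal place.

Neutral buoyancy requires Δρ = 0, i.e. −α(T_deep − T_surf′) + β(S_deep − S_surf) = 0.
T_surf′ = T_deep − (β/α)·ΔS = 12.4 − (7.7 × 10⁻⁴/1.9 × 10⁻⁴)·(+1.33) = 7.010 °C.
Cooling required: 21.6 − (7.010) = 14.590 °C.

14.6 °C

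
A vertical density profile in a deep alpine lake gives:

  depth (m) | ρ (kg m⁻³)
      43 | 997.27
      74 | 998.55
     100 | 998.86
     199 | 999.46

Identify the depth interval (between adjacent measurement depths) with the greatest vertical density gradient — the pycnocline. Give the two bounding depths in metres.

Compute the density gradient over each adjacent pair:
  43–74 m: Δρ/Δz = 1.28/31 = 0.041 kg m⁻⁴
  74–100 m: Δρ/Δz = 0.31/26 = 0.012 kg m⁻⁴
  100–199 m: Δρ/Δz = 0.60/99 = 6.1 × 10⁻³ kg m⁻⁴
The largest gradient is in the 43–74 m interval — the pycnocline.

43–74 m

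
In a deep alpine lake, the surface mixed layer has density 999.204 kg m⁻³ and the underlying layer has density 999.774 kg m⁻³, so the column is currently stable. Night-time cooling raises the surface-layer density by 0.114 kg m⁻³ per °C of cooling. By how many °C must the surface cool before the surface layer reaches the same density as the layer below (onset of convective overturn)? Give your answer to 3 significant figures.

5.00 °C

Density deficit of the surface layer: 999.774 − 999.204 = 0.57 kg m⁻³.
Required change = 0.57 / 0.114 = 5.00 °C.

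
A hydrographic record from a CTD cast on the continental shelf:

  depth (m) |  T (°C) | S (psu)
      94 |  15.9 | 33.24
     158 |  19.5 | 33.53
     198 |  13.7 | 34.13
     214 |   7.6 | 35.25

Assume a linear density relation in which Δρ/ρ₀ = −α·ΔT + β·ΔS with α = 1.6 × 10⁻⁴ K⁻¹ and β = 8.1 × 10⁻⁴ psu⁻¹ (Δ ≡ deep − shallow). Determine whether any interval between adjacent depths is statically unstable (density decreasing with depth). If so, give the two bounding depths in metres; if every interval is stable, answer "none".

Evaluate Δρ/ρ₀ = −αΔT + βΔS across each adjacent pair:
  94–158 m: −αΔT+βΔS = −(1.6 × 10⁻⁴)(+3.6)+(8.1 × 10⁻⁴)(+0.29) = -3.4 × 10⁻⁴ → UNSTABLE
  158–198 m: −αΔT+βΔS = −(1.6 × 10⁻⁴)(-5.8)+(8.1 × 10⁻⁴)(+0.60) = 1.4 × 10⁻³ → stable
  198–214 m: −αΔT+βΔS = −(1.6 × 10⁻⁴)(-6.1)+(8.1 × 10⁻⁴)(+1.12) = 1.9 × 10⁻³ → stable
The 94–158 m interval has Δρ < 0: lighter water underlies denser water.

94–158 m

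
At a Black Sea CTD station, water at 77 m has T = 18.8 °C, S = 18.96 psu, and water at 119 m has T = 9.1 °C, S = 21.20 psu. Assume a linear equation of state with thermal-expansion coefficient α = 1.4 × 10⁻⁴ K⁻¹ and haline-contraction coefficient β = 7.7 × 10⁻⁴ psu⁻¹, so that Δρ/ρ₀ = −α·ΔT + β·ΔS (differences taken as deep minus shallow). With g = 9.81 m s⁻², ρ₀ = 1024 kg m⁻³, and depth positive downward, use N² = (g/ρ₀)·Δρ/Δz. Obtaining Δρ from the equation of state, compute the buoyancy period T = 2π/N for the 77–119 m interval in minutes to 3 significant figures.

3.90 min

ΔT = -9.7 K, ΔS = +2.24 psu (deep − shallow).
Δρ/ρ₀ = −αΔT + βΔS = 1.358 × 10⁻³ + 1.7248 × 10⁻³ = 3.0828 × 10⁻³, so Δρ ≈ 3.157 kg m⁻³.
N² = (g/ρ₀)·Δρ/Δz = g·(Δρ/ρ₀)/Δz = 9.81 × 3.0828 × 10⁻³ / 42 = 7.2005 × 10⁻⁴ s⁻².
N = √(7.2005 × 10⁻⁴) = 0.026834 rad s⁻¹ → T = 2π/N = 234.15 s = 3.9025 min ≈ 3.90 min.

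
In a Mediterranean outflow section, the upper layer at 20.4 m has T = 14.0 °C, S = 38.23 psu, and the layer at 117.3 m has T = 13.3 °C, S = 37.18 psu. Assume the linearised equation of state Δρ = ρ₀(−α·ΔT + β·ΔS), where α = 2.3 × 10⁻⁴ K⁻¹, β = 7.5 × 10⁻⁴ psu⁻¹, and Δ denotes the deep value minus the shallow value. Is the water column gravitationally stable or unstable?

ΔT = 13.3 − 14.0 = -0.7 K and ΔS = 37.18 − 38.23 = -1.05 psu (deep − shallow).
−αΔT = 1.61 × 10⁻⁴; βΔS = -7.875 × 10⁻⁴; sum Δρ/ρ₀ = -6.265 × 10⁻⁴.
Δρ/ρ₀ < 0, so Δρ < 0: deeper water is lighter → statically unstable; the column would overturn.

unstable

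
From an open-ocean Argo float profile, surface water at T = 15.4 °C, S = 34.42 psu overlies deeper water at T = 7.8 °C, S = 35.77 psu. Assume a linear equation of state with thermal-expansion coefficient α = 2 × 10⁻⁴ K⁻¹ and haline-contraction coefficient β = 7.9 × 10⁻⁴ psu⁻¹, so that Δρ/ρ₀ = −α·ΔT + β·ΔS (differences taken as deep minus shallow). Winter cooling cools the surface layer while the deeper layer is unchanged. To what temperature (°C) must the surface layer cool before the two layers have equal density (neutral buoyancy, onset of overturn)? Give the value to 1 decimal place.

2.5 °C

Neutral buoyancy requires Δρ = 0, i.e. −α(T_deep − T_surf′) + β(S_deep − S_surf) = 0.
T_surf′ = T_deep − (β/α)·ΔS = 7.8 − (7.9 × 10⁻⁴/2 × 10⁻⁴)·(+1.35) = 2.468 °C.
Cooling required: 15.4 − (2.468) = 12.932 °C.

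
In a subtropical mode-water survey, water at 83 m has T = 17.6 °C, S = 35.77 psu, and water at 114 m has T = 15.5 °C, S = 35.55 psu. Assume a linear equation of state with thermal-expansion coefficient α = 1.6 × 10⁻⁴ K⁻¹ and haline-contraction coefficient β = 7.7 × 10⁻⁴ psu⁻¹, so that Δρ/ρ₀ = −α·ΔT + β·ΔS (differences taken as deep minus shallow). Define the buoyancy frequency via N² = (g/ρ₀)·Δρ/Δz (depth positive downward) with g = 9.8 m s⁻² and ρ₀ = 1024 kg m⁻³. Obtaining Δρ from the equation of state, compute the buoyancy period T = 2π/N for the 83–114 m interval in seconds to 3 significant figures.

866 s

ΔT = -2.1 K, ΔS = -0.22 psu (deep − shallow).
Δρ/ρ₀ = −αΔT + βΔS = 3.36 × 10⁻⁴ − 1.694 × 10⁻⁴ = 1.666 × 10⁻⁴, so Δρ ≈ 0.1706 kg m⁻³.
N² = (g/ρ₀)·Δρ/Δz = g·(Δρ/ρ₀)/Δz = 9.8 × 1.666 × 10⁻⁴ / 31 = 5.2667 × 10⁻⁵ s⁻².
N = √(5.2667 × 10⁻⁵) = 7.2572 × 10⁻³ rad s⁻¹ → T = 2π/N = 865.79 s ≈ 866 s.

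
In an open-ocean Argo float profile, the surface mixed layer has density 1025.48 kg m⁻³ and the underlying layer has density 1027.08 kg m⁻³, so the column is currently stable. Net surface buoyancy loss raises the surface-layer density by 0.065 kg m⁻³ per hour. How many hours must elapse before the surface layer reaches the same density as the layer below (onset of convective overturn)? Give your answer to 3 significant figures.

24.6 hours

Density deficit of the surface layer: 1027.08 − 1025.48 = 1.6 kg m⁻³.
Required change = 1.6 / 0.065 = 24.6 hours.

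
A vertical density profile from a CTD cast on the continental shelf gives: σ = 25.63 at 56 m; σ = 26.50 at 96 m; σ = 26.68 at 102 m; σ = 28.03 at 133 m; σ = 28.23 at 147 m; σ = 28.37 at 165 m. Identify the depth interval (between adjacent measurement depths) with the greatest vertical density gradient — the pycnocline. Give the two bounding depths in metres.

102–133 m

Compute the density gradient over each adjacent pair:
  56–96 m: Δρ/Δz = 0.87/40 = 0.022 kg m⁻⁴
  96–102 m: Δρ/Δz = 0.18/6 = 0.030 kg m⁻⁴
  102–133 m: Δρ/Δz = 1.35/31 = 0.044 kg m⁻⁴
  133–147 m: Δρ/Δz = 0.20/14 = 0.014 kg m⁻⁴
  147–165 m: Δρ/Δz = 0.14/18 = 7.8 × 10⁻³ kg m⁻⁴
The largest gradient is in the 102–133 m interval — the pycnocline.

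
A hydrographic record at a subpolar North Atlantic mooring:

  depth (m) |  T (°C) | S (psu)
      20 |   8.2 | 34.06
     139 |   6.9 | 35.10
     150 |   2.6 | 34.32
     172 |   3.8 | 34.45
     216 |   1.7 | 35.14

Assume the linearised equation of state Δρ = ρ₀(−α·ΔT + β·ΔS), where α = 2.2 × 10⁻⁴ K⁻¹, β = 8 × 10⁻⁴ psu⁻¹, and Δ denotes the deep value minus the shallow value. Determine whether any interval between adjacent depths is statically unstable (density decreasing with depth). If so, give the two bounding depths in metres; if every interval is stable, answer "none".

Evaluate Δρ/ρ₀ = −αΔT + βΔS across each adjacent pair:
  20–139 m: −αΔT+βΔS = −(2.2 × 10⁻⁴)(-1.3)+(8 × 10⁻⁴)(+1.04) = 1.1 × 10⁻³ → stable
  139–150 m: −αΔT+βΔS = −(2.2 × 10⁻⁴)(-4.3)+(8 × 10⁻⁴)(-0.78) = 3.2 × 10⁻⁴ → stable
  150–172 m: −αΔT+βΔS = −(2.2 × 10⁻⁴)(+1.2)+(8 × 10⁻⁴)(+0.13) = -1.6 × 10⁻⁴ → UNSTABLE
  172–216 m: −αΔT+βΔS = −(2.2 × 10⁻⁴)(-2.1)+(8 × 10⁻⁴)(+0.69) = 1.0 × 10⁻³ → stable
The 150–172 m interval has Δρ < 0: lighter water underlies denser water.

150–172 m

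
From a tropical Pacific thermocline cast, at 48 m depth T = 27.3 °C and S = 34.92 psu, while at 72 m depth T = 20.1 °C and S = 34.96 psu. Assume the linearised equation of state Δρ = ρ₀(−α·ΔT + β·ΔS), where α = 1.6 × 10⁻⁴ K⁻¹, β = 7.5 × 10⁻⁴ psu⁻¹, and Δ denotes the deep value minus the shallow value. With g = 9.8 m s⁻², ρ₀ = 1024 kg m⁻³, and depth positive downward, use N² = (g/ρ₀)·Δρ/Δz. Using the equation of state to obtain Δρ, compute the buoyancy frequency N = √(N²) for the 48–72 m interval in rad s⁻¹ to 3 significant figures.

ΔT = -7.2 K, ΔS = +0.04 psu (deep − shallow).
Δρ/ρ₀ = −αΔT + βΔS = 1.152 × 10⁻³ + 3.00 × 10⁻⁵ = 1.182 × 10⁻³, so Δρ ≈ 1.210 kg m⁻³.
N² = (g/ρ₀)·Δρ/Δz = g·(Δρ/ρ₀)/Δz = 9.8 × 1.182 × 10⁻³ / 24 = 4.8265 × 10⁻⁴ s⁻².
N = √(4.8265 × 10⁻⁴) = 0.021969 rad s⁻¹ ≈ 0.0220 rad s⁻¹.

0.0220 rad s⁻¹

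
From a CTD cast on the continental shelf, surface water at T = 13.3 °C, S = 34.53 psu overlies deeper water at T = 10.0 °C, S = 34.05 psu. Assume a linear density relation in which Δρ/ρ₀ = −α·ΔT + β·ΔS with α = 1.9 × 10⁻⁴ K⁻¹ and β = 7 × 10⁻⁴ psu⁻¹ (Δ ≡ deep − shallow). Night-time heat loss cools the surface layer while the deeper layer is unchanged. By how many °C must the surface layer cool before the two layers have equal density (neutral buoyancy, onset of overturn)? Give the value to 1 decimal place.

1.5 °C

Neutral buoyancy requires Δρ = 0, i.e. −α(T_deep − T_surf′) + β(S_deep − S_surf) = 0.
T_surf′ = T_deep − (β/α)·ΔS = 10.0 − (7 × 10⁻⁴/1.9 × 10⁻⁴)·(-0.48) = 11.768 °C.
Cooling required: 13.3 − (11.768) = 1.532 °C.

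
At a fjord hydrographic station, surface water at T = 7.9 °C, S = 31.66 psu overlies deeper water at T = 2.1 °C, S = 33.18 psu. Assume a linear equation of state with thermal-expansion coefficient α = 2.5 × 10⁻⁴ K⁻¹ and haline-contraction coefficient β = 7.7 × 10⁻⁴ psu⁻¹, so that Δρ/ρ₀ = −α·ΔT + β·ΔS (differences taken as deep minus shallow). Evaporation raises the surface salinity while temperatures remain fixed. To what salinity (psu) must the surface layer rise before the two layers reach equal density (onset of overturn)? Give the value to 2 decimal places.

35.06 psu

Neutral buoyancy requires −α(T_deep − T_surf) + β(S_deep − S_surf′) = 0.
S_surf′ = S_deep − (α/β)·ΔT = 33.18 − (2.5 × 10⁻⁴/7.7 × 10⁻⁴)·(-5.8) = 35.0631 psu.
Increase required: 35.0631 − 31.66 = 3.4031 psu.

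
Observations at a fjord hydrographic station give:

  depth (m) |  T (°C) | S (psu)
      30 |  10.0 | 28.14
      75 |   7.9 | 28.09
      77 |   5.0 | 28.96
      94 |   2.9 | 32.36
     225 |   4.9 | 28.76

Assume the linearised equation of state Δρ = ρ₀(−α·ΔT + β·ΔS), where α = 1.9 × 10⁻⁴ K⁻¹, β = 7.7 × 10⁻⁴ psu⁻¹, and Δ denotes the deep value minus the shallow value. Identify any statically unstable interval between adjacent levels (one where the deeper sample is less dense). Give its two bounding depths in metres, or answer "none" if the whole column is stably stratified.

94–225 m

Evaluate Δρ/ρ₀ = −αΔT + βΔS across each adjacent pair:
  30–75 m: −αΔT+βΔS = −(1.9 × 10⁻⁴)(-2.1)+(7.7 × 10⁻⁴)(-0.05) = 3.6 × 10⁻⁴ → stable
  75–77 m: −αΔT+βΔS = −(1.9 × 10⁻⁴)(-2.9)+(7.7 × 10⁻⁴)(+0.87) = 1.2 × 10⁻³ → stable
  77–94 m: −αΔT+βΔS = −(1.9 × 10⁻⁴)(-2.1)+(7.7 × 10⁻⁴)(+3.40) = 3.0 × 10⁻³ → stable
  94–225 m: −αΔT+βΔS = −(1.9 × 10⁻⁴)(+2.0)+(7.7 × 10⁻⁴)(-3.60) = -3.2 × 10⁻³ → UNSTABLE
The 94–225 m interval has Δρ < 0: lighter water underlies denser water.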